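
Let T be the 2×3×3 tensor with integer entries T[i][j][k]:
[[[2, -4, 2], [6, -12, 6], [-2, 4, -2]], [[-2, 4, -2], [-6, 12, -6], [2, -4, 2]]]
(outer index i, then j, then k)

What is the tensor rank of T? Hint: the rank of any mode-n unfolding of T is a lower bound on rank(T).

Lower bound: T ≠ 0 (e.g. T[0,0,0] = 2), so rank(T) ≥ 1.
Upper bound: if T = a ⊗ b ⊗ c then every fibre of T is a multiple of the corresponding factor, so read the factors off the fibres through the nonzero entry T[0,0,0] = 2.
The mode-1 fibre T[:,0,0] = [2, -2] gives a = [1, -1] (primitive direction); the mode-2 fibre T[0,:,0] = [2, 6, -2] gives b = [1, 3, -1]; then c[k] = T[0,0,k] / (a[0]·b[0]) = [2, -4, 2] / 1 = [2, -4, 2].
Expanding [1, -1] ⊗ [1, 3, -1] ⊗ [2, -4, 2] reproduces all 18 entries of T, so T = [1, -1] ⊗ [1, 3, -1] ⊗ [2, -4, 2] and rank(T) ≤ 1.
These bounds meet, so rank(T) = 1.
Check entry T[1,0,1] = 4: (-1)·(1)·(-4) = 4.

1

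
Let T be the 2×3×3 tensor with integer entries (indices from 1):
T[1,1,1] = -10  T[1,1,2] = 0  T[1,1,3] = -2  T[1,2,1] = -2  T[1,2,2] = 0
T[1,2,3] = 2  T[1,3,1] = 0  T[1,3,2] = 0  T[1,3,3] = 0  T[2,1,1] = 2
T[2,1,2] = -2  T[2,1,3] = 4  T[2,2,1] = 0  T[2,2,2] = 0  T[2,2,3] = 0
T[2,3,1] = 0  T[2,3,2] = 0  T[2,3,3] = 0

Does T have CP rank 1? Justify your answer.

No

The mode-3 unfolding of T (rows indexed by k, columns by (i,j) = (1,1), (1,2), (1,3), (2,1), (2,2), (2,3)) is [[-10, -2, 0, 2, 0, 0], [0, 0, 0, -2, 0, 0], [-2, 2, 0, 4, 0, 0]].
There the 3×3 minor on rows k ∈ {1, 2, 3}, columns (i,j) ∈ {(1,1), (1,2), (2,1)} is det [[-10, -2, 2], [0, 0, -2], [-2, 2, 4]] = -48 ≠ 0, so this unfolding has rank ≥ 3; CP rank is at least every unfolding rank, so rank(T) ≥ 3.
In particular rank(T) ≥ 3 > 1, so T is not rank-1.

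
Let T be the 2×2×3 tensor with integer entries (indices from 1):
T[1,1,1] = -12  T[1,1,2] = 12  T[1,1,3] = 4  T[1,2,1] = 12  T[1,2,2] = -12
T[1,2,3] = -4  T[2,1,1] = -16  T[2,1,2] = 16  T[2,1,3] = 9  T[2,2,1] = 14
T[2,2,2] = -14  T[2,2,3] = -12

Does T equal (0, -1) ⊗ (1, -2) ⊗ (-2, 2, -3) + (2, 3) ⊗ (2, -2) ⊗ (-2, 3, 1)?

Reconstruct entry (1,1,1) from the claimed factors: Σₗ aₗ[1]bₗ[1]cₗ[1] = (0)·(1)·(-2) + (2)·(2)·(-2) = -8, but T[1,1,1] = -12. The claim is false.

No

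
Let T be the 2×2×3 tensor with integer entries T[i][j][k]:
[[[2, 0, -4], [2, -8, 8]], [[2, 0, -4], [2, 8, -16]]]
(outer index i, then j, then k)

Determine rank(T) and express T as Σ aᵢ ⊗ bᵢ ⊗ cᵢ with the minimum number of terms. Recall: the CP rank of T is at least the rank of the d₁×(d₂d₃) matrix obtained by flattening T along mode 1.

Lower bound: the mode-3 unfolding of T (rows indexed by k, columns by (i,j) = (0,0), (0,1), (1,0), (1,1)) is [[2, 2, 2, 2], [0, -8, 0, 8], [-4, 8, -4, -16]].
There the 2×2 minor on rows k ∈ {0, 1}, columns (i,j) ∈ {(0,0), (0,1)} is det [[2, 2], [0, -8]] = -16 ≠ 0, so this unfolding has rank ≥ 2; CP rank is at least every unfolding rank, so rank(T) ≥ 2. (Flattening ranks never certify an upper bound on CP rank; for that we must actually write T with 2 rank-1 terms.)
Upper bound — finding two terms. Write S_k = T[:,:,k] for the frontal slices: S₀ = [[2, 2], [2, 2]], S₁ = [[0, -8], [0, 8]], S₂ = [[-4, 8], [-4, -16]].
If T = a₁ ⊗ b₁ ⊗ c₁ + a₂ ⊗ b₂ ⊗ c₂ then each S_k = c₁[k]·a₁b₁ᵀ + c₂[k]·a₂b₂ᵀ. S₀ and S₁ are linearly independent, so a₁b₁ᵀ and a₂b₂ᵀ must span the same plane of matrices: they are the rank-1 matrices of the form x·S₀ + y·S₁.
det(x·S₀ + y·S₁) is 32·xy = 32·(y)(x), vanishing at (x:y) = (1:0) and (0:1).
M₁ = S₀ = [[2, 2], [2, 2]] = 2·[1, 1][1, 1]ᵀ and M₂ = S₁ = [[0, -8], [0, 8]] = (-8)·[1, -1][0, 1]ᵀ, so take a₁ = [1, 1], b₁ = [1, 1], a₂ = [1, -1], b₂ = [0, 1].
Each slice is an integer combination of E₁ = a₁b₁ᵀ and E₂ = a₂b₂ᵀ: S₀ = 2·E₁, S₁ = −8·E₂, S₂ = −4·E₁ + 12·E₂; reading off coefficients, c₁ = [2, 0, -4] and c₂ = [0, -8, 12].
Hence T = [1, 1] ⊗ [1, 1] ⊗ [2, 0, -4] + [1, -1] ⊗ [0, 1] ⊗ [0, -8, 12], so rank(T) ≤ 2.
These bounds meet, so rank(T) = 2.

rank(T) = 2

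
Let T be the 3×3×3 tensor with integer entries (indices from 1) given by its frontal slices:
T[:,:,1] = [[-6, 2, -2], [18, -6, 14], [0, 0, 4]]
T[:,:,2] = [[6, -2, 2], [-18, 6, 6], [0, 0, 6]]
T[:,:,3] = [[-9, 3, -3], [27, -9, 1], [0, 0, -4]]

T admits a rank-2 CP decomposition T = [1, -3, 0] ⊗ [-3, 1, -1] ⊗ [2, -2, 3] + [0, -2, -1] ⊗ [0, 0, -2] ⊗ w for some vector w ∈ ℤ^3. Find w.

w = [2, 3, -2]

Subtract the known terms from T to get the rank-1 residual R = [0, -2, -1] ⊗ [0, 0, -2] ⊗ w, so R[i,j,k] = a[i]·b[j]·w[k]. Pick indices with nonzero a[2]·b[3] = (-2)·(-2) = 4. Only the fibre through (2,3,·) is needed: R[2,3,:] = T[2,3,:] − Σₗ aₗ[2]bₗ[3]cₗ = [14, 6, 1] − (-3)·(-1)·[2, -2, 3] = [8, 12, -8]. Then w[k] = R[2,3,k] / 4 for each k, giving w = [8, 12, -8] / 4 = [2, 3, -2].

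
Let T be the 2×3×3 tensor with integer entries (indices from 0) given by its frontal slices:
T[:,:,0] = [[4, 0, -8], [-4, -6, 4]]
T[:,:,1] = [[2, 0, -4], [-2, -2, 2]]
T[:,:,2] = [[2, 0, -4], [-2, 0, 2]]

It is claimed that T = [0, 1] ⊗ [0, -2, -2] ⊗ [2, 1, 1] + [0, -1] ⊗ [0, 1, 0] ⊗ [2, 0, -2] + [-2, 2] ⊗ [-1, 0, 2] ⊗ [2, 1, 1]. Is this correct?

Reconstruct entrywise from the claimed factors. For example, T[1,1,1] = -2 and Σₗ aₗ[1]bₗ[1]cₗ[1] = (1)·(-2)·(1) + (-1)·(1)·(0) + (2)·(0)·(1) = -2; checking all 18 entries, every one matches. The claim holds.

Yes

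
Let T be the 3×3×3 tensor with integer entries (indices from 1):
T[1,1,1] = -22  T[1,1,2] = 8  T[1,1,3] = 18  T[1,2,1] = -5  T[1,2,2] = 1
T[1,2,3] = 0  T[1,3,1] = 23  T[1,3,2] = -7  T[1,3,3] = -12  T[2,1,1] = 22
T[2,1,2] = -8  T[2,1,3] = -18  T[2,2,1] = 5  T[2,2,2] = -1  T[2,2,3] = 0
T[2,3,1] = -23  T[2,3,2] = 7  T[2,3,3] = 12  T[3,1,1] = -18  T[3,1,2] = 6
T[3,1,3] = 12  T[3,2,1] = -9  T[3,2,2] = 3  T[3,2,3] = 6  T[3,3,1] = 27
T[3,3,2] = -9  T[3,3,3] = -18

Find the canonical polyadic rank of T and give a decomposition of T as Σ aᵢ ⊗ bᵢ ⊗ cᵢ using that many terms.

rank(T) = 2

Lower bound: in the mode-1 unfolding of T (rows indexed by i, columns by (j,k)) the 2×2 minor on rows i ∈ {1, 3}, columns (j,k) ∈ {(1,1), (1,2)} is det [[-22, 8], [-18, 6]] = 12 ≠ 0, so that unfolding has rank ≥ 2 and hence rank(T) ≥ 2 (CP rank is at least every unfolding rank, though it can be larger).
Upper bound: with S_k = T[:,:,k], the two rank-1 terms a₁b₁ᵀ, a₂b₂ᵀ are the rank-1 members of the pencil x·S₁ + y·S₂.
The 2×2 minor of x·S₁ + y·S₂ on rows {1,3}, columns {1,2} is 108·x² − 90·xy + 18·y² = 18·(3·x − y)(2·x − y), vanishing at (x:y) = (1:3) and (1:2).
M₁ = S₁ + 3·S₂ = [[2, -2, 2], [-2, 2, -2], [0, 0, 0]] = 2·(1, -1, 0)(1, -1, 1)ᵀ and M₂ = S₁ + 2·S₂ = [[-6, -3, 9], [6, 3, -9], [-6, -3, 9]] = (-3)·(1, -1, 1)(2, 1, -3)ᵀ, so take a₁ = (1, -1, 0), b₁ = (1, -1, 1), a₂ = (1, -1, 1), b₂ = (2, 1, -3).
Each slice is an integer combination of E₁ = a₁b₁ᵀ and E₂ = a₂b₂ᵀ: S₁ = −4·E₁ − 9·E₂, S₂ = 2·E₁ + 3·E₂, S₃ = 6·E₁ + 6·E₂; reading off coefficients, c₁ = (-4, 2, 6) and c₂ = (-9, 3, 6).
Hence T = (1, -1, 0) ⊗ (1, -1, 1) ⊗ (-4, 2, 6) + (1, -1, 1) ⊗ (2, 1, -3) ⊗ (-9, 3, 6), so rank(T) ≤ 2.
These bounds meet, so rank(T) = 2.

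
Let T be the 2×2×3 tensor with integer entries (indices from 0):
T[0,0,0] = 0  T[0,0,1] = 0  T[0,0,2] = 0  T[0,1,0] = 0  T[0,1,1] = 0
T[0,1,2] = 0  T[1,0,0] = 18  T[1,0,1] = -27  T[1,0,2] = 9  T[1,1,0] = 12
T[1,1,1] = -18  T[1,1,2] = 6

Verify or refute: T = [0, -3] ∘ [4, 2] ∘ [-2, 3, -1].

No

Reconstruct entry (1,0,0) from the claimed factors: Σₗ aₗ[1]bₗ[0]cₗ[0] = (-3)·(4)·(-2) = 24, but T[1,0,0] = 18. The claim is false.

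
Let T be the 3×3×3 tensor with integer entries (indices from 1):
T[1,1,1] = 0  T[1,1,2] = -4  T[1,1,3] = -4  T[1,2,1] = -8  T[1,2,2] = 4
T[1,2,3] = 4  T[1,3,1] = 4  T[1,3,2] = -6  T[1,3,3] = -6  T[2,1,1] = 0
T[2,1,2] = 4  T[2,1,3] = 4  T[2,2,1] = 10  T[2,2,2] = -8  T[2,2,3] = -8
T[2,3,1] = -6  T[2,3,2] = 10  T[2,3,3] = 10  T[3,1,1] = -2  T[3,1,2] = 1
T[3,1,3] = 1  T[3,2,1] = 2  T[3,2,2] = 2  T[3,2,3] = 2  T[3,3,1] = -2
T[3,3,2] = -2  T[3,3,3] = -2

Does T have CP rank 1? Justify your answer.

The mode-2 unfolding of T (rows indexed by j, columns by (i,k) = (1,1), (1,2), (1,3), (2,1), (2,2), (2,3), (3,1), (3,2), (3,3)) is [[0, -4, -4, 0, 4, 4, -2, 1, 1], [-8, 4, 4, 10, -8, -8, 2, 2, 2], [4, -6, -6, -6, 10, 10, -2, -2, -2]].
There the 3×3 minor on rows j ∈ {1, 2, 3}, columns (i,k) ∈ {(1,1), (1,2), (2,1)} is det [[0, -4, 0], [-8, 4, 10], [4, -6, -6]] = 32 ≠ 0, so this unfolding has rank ≥ 3; CP rank is at least every unfolding rank, so rank(T) ≥ 3.
In particular rank(T) ≥ 3 > 1, so T is not rank-1.

No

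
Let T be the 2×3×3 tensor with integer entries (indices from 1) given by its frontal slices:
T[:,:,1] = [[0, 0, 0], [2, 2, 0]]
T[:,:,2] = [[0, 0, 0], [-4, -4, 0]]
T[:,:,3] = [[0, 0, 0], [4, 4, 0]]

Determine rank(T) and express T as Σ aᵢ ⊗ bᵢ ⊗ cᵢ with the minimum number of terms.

Lower bound: T ≠ 0 (e.g. T[2,1,1] = 2), so rank(T) ≥ 1.
Upper bound: if T = a ⊗ b ⊗ c then every fibre of T is a multiple of the corresponding factor, so read the factors off the fibres through the nonzero entry T[2,1,1] = 2.
The mode-1 fibre T[:,1,1] = [0, 2] gives a = (0, 1) (primitive direction); the mode-2 fibre T[2,:,1] = [2, 2, 0] gives b = (1, 1, 0); then c[k] = T[2,1,k] / (a[2]·b[1]) = [2, -4, 4] / 1 = (2, -4, 4).
Expanding (0, 1) ⊗ (1, 1, 0) ⊗ (2, -4, 4) reproduces all 18 entries of T, so T = (0, 1) ⊗ (1, 1, 0) ⊗ (2, -4, 4) and rank(T) ≤ 1.
These bounds meet, so rank(T) = 1.

rank(T) = 1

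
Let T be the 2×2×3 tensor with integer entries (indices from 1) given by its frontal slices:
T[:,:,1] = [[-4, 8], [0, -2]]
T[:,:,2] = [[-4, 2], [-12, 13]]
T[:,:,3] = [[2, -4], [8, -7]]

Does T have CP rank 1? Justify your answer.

The mode-3 unfolding of T (rows indexed by k, columns by (i,j) = (1,1), (1,2), (2,1), (2,2)) is [[-4, 8, 0, -2], [-4, 2, -12, 13], [2, -4, 8, -7]].
There the 3×3 minor on rows k ∈ {1, 2, 3}, columns (i,j) ∈ {(1,1), (1,2), (2,1)} is det [[-4, 8, 0], [-4, 2, -12], [2, -4, 8]] = 192 ≠ 0, so this unfolding has rank ≥ 3; CP rank is at least every unfolding rank, so rank(T) ≥ 3.
In particular rank(T) ≥ 3 > 1, so T is not rank-1.

No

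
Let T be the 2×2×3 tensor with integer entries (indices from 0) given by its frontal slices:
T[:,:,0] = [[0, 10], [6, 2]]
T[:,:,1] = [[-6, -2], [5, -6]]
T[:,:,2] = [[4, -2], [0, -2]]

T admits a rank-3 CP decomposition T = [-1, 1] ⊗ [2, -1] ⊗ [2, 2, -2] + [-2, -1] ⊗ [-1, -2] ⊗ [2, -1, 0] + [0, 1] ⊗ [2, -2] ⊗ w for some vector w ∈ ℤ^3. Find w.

Subtract the known terms from T to get the rank-1 residual R = [0, 1] ⊗ [2, -2] ⊗ w, so R[i,j,k] = a[i]·b[j]·w[k]. Pick indices with nonzero a[1]·b[0] = (1)·(2) = 2. Only the fibre through (1,0,·) is needed: R[1,0,:] = T[1,0,:] − Σₗ aₗ[1]bₗ[0]cₗ = [6, 5, 0] − (1)·(2)·[2, 2, -2] − (-1)·(-1)·[2, -1, 0] = [0, 2, 4]. Then w[k] = R[1,0,k] / 2 for each k, giving w = [0, 2, 4] / 2 = [0, 1, 2].

w = [0, 1, 2]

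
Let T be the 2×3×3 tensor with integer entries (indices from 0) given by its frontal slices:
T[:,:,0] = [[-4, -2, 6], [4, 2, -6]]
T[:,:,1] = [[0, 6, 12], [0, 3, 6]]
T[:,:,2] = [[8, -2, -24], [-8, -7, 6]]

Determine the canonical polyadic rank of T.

2

Lower bound: in the mode-3 unfolding of T (rows indexed by k, columns by (i,j)) the 2×2 minor on rows k ∈ {0, 1}, columns (i,j) ∈ {(0,0), (0,1)} is det [[-4, -2], [0, 6]] = -24 ≠ 0, so that unfolding has rank ≥ 2 and hence rank(T) ≥ 2 (CP rank is at least every unfolding rank, though it can be larger).
Upper bound: with S_k = T[:,:,k], the two rank-1 terms a₁b₁ᵀ, a₂b₂ᵀ are the rank-1 members of the pencil x·S₀ + y·S₁.
The 2×2 minor of x·S₀ + y·S₁ on rows {0,1}, columns {0,1} is −36·xy = (-36)·(y)(x), vanishing at (x:y) = (1:0) and (0:1).
M₁ = S₀ = [[-4, -2, 6], [4, 2, -6]] = (-2)·[1, -1][2, 1, -3]ᵀ and M₂ = S₁ = [[0, 6, 12], [0, 3, 6]] = 3·[2, 1][0, 1, 2]ᵀ, so take a₁ = [1, -1], b₁ = [2, 1, -3], a₂ = [2, 1], b₂ = [0, 1, 2].
Each slice is an integer combination of E₁ = a₁b₁ᵀ and E₂ = a₂b₂ᵀ: S₀ = −2·E₁, S₁ = 3·E₂, S₂ = 4·E₁ − 3·E₂; reading off coefficients, c₁ = [-2, 0, 4] and c₂ = [0, 3, -3].
Hence T = [1, -1] (x) [2, 1, -3] (x) [-2, 0, 4] + [2, 1] (x) [0, 1, 2] (x) [0, 3, -3], so rank(T) ≤ 2.
These bounds meet, so rank(T) = 2.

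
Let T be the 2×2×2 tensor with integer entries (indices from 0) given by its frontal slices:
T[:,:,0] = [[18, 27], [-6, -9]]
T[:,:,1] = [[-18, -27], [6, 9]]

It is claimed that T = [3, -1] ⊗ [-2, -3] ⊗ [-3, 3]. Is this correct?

Yes

Reconstruct entrywise from the claimed factors. For example, T[1,1,0] = -9 and Σₗ aₗ[1]bₗ[1]cₗ[0] = (-1)·(-3)·(-3) = -9; checking all 8 entries, every one matches. The claim holds.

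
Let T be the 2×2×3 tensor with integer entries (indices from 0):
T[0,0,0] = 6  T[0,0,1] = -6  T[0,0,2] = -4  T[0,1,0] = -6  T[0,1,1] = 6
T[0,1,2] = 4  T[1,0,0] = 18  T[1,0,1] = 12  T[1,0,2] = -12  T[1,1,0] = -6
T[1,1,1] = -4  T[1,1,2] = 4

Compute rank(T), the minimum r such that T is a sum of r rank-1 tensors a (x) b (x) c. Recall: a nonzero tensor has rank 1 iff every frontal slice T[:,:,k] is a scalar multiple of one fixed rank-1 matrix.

2

Lower bound: in the mode-3 unfolding of T (rows indexed by k, columns by (i,j)) the 2×2 minor on rows k ∈ {0, 1}, columns (i,j) ∈ {(0,0), (1,0)} is det [[6, 18], [-6, 12]] = 180 ≠ 0, so that unfolding has rank ≥ 2 and hence rank(T) ≥ 2 (CP rank is at least every unfolding rank, though it can be larger).
Upper bound: with S_k = T[:,:,k], the two rank-1 terms a₁b₁ᵀ, a₂b₂ᵀ are the rank-1 members of the pencil x·S₀ + y·S₁.
det(x·S₀ + y·S₁) is 72·x² − 24·xy − 48·y² = 24·(3·x + 2·y)(x − y), vanishing at (x:y) = (2:-3) and (1:1).
M₁ = 2·S₀ − 3·S₁ = [[30, -30], [0, 0]] = 30·[1, 0][1, -1]ᵀ and M₂ = S₀ + S₁ = [[0, 0], [30, -10]] = 10·[0, 1][3, -1]ᵀ, so take a₁ = [1, 0], b₁ = [1, -1], a₂ = [0, 1], b₂ = [3, -1].
Each slice is an integer combination of E₁ = a₁b₁ᵀ and E₂ = a₂b₂ᵀ: S₀ = 6·E₁ + 6·E₂, S₁ = −6·E₁ + 4·E₂, S₂ = −4·E₁ − 4·E₂; reading off coefficients, c₁ = [6, -6, -4] and c₂ = [6, 4, -4].
Hence T = [1, 0] (x) [1, -1] (x) [6, -6, -4] + [0, 1] (x) [3, -1] (x) [6, 4, -4], so rank(T) ≤ 2.
These bounds meet, so rank(T) = 2.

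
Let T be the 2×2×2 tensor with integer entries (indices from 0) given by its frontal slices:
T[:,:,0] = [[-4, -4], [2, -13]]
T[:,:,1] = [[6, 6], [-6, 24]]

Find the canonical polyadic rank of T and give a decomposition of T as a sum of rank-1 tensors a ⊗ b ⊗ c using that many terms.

rank(T) = 2

Lower bound: in the mode-3 unfolding of T (rows indexed by k, columns by (i,j)) the 2×2 minor on rows k ∈ {0, 1}, columns (i,j) ∈ {(0,0), (1,0)} is det [[-4, 2], [6, -6]] = 12 ≠ 0, so that unfolding has rank ≥ 2 and hence rank(T) ≥ 2 (CP rank is at least every unfolding rank, though it can be larger).
Upper bound: with S_k = T[:,:,k], the two rank-1 terms a₁b₁ᵀ, a₂b₂ᵀ are the rank-1 members of the pencil x·S₀ + y·S₁.
det(x·S₀ + y·S₁) is 60·x² − 210·xy + 180·y² = 30·(2·x − 3·y)(x − 2·y), vanishing at (x:y) = (3:2) and (2:1).
M₁ = 3·S₀ + 2·S₁ = [[0, 0], [-6, 9]] = (-3)·[0, 1][2, -3]ᵀ and M₂ = 2·S₀ + S₁ = [[-2, -2], [-2, -2]] = (-2)·[1, 1][1, 1]ᵀ, so take a₁ = [0, 1], b₁ = [2, -3], a₂ = [1, 1], b₂ = [1, 1].
Each slice is an integer combination of E₁ = a₁b₁ᵀ and E₂ = a₂b₂ᵀ: S₀ = 3·E₁ − 4·E₂, S₁ = −6·E₁ + 6·E₂; reading off coefficients, c₁ = [3, -6] and c₂ = [-4, 6].
Hence T = [0, 1] ⊗ [2, -3] ⊗ [3, -6] + [1, 1] ⊗ [1, 1] ⊗ [-4, 6], so rank(T) ≤ 2.
These bounds meet, so rank(T) = 2.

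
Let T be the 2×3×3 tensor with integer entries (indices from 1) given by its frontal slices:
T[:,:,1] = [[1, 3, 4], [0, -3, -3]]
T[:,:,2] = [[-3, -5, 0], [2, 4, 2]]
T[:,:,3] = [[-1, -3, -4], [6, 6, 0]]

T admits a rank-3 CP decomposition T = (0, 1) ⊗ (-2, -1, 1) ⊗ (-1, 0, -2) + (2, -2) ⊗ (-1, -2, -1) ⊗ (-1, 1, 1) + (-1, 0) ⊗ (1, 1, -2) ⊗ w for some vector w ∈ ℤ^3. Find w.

w = (1, 1, -1)

Subtract the known terms from T to get the rank-1 residual R = (-1, 0) ⊗ (1, 1, -2) ⊗ w, so R[i,j,k] = a[i]·b[j]·w[k]. Pick indices with nonzero a[1]·b[1] = (-1)·(1) = -1. Only the fibre through (1,1,·) is needed: R[1,1,:] = T[1,1,:] − Σₗ aₗ[1]bₗ[1]cₗ = [1, -3, -1] − (0)·(-2)·(-1, 0, -2) − (2)·(-1)·(-1, 1, 1) = [-1, -1, 1]. Then w[k] = R[1,1,k] / -1 for each k, giving w = [-1, -1, 1] / -1 = (1, 1, -1).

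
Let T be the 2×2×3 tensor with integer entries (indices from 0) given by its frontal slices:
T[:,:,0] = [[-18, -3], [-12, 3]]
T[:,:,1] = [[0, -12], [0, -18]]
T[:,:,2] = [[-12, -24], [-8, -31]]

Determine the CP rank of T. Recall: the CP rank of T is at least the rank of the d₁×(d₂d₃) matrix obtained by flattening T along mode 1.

Lower bound: the mode-3 unfolding of T (rows indexed by k, columns by (i,j) = (0,0), (0,1), (1,0), (1,1)) is [[-18, -3, -12, 3], [0, -12, 0, -18], [-12, -24, -8, -31]].
There the 2×2 minor on rows k ∈ {0, 1}, columns (i,j) ∈ {(0,0), (0,1)} is det [[-18, -3], [0, -12]] = 216 ≠ 0, so this unfolding has rank ≥ 2; CP rank is at least every unfolding rank, so rank(T) ≥ 2. (Flattening ranks never certify an upper bound on CP rank; for that we must actually write T with 2 rank-1 terms.)
Upper bound — finding two terms. Write S_k = T[:,:,k] for the frontal slices: S₀ = [[-18, -3], [-12, 3]], S₁ = [[0, -12], [0, -18]], S₂ = [[-12, -24], [-8, -31]].
If T = a₁ ⊗ b₁ ⊗ c₁ + a₂ ⊗ b₂ ⊗ c₂ then each S_k = c₁[k]·a₁b₁ᵀ + c₂[k]·a₂b₂ᵀ. S₀ and S₁ are linearly independent, so a₁b₁ᵀ and a₂b₂ᵀ must span the same plane of matrices: they are the rank-1 matrices of the form x·S₀ + y·S₁.
det(x·S₀ + y·S₁) is −90·x² + 180·xy = (-90)·(x − 2·y)(x), vanishing at (x:y) = (2:1) and (0:1).
M₁ = 2·S₀ + S₁ = [[-36, -18], [-24, -12]] = (-6)·[3, 2][2, 1]ᵀ and M₂ = S₁ = [[0, -12], [0, -18]] = (-6)·[2, 3][0, 1]ᵀ, so take a₁ = [3, 2], b₁ = [2, 1], a₂ = [2, 3], b₂ = [0, 1].
Each slice is an integer combination of E₁ = a₁b₁ᵀ and E₂ = a₂b₂ᵀ: S₀ = −3·E₁ + 3·E₂, S₁ = −6·E₂, S₂ = −2·E₁ − 9·E₂; reading off coefficients, c₁ = [-3, 0, -2] and c₂ = [3, -6, -9].
Hence T = [3, 2] ⊗ [2, 1] ⊗ [-3, 0, -2] + [2, 3] ⊗ [0, 1] ⊗ [3, -6, -9], so rank(T) ≤ 2.
These bounds meet, so rank(T) = 2.

2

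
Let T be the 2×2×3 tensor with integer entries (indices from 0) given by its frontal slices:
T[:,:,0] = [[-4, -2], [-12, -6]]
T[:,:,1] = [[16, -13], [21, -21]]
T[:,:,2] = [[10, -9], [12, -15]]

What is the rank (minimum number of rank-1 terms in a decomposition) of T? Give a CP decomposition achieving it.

Lower bound: in the mode-2 unfolding of T (rows indexed by j, columns by (i,k)) the 2×2 minor on rows j ∈ {0, 1}, columns (i,k) ∈ {(0,0), (0,1)} is det [[-4, 16], [-2, -13]] = 84 ≠ 0, so that unfolding has rank ≥ 2 and hence rank(T) ≥ 2 (CP rank is at least every unfolding rank, though it can be larger).
Upper bound: with S_k = T[:,:,k], the two rank-1 terms a₁b₁ᵀ, a₂b₂ᵀ are the rank-1 members of the pencil x·S₀ + y·S₁.
det(x·S₀ + y·S₁) is −126·xy − 63·y² = (-63)·(y)(2·x + y), vanishing at (x:y) = (1:0) and (1:-2).
M₁ = S₀ = [[-4, -2], [-12, -6]] = (-2)·[1, 3][2, 1]ᵀ and M₂ = S₀ − 2·S₁ = [[-36, 24], [-54, 36]] = (-6)·[2, 3][3, -2]ᵀ, so take a₁ = [1, 3], b₁ = [2, 1], a₂ = [2, 3], b₂ = [3, -2].
Each slice is an integer combination of E₁ = a₁b₁ᵀ and E₂ = a₂b₂ᵀ: S₀ = −2·E₁, S₁ = −E₁ + 3·E₂, S₂ = −E₁ + 2·E₂; reading off coefficients, c₁ = [-2, -1, -1] and c₂ = [0, 3, 2].
Hence T = [1, 3] ∘ [2, 1] ∘ [-2, -1, -1] + [2, 3] ∘ [3, -2] ∘ [0, 3, 2], so rank(T) ≤ 2.
These bounds meet, so rank(T) = 2.

rank(T) = 2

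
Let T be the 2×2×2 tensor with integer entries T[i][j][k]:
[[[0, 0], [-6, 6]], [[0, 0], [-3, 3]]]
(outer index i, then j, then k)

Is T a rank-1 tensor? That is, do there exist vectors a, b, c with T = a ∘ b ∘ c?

Yes

If T = a ∘ b ∘ c then every fibre of T is a multiple of the corresponding factor, so read the factors off the fibres through the nonzero entry T[0,1,0] = -6.
The mode-1 fibre T[:,1,0] = [-6, -3] gives a = [2, 1] (primitive direction); the mode-2 fibre T[0,:,0] = [0, -6] gives b = [0, 1]; then c[k] = T[0,1,k] / (a[0]·b[1]) = [-6, 6] / 2 = [-3, 3].
Expanding [2, 1] ∘ [0, 1] ∘ [-3, 3] reproduces all 8 entries of T, so T = [2, 1] ∘ [0, 1] ∘ [-3, 3] and rank(T) ≤ 1.
Equivalently every frontal slice T[:,:,k] is c[k] times the rank-1 matrix [2, 1] ∘ [0, 1]. So T has rank 1 (it is nonzero).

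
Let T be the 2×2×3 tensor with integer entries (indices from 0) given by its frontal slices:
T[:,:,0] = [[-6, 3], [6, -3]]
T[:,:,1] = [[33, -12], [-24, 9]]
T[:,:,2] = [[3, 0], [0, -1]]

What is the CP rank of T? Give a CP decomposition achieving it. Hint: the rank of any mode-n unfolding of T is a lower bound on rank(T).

rank(T) = 2

Lower bound: the mode-2 unfolding of T (rows indexed by j, columns by (i,k) = (0,0), (0,1), (0,2), (1,0), (1,1), (1,2)) is [[-6, 33, 3, 6, -24, 0], [3, -12, 0, -3, 9, -1]].
There the 2×2 minor on rows j ∈ {0, 1}, columns (i,k) ∈ {(0,0), (0,1)} is det [[-6, 33], [3, -12]] = -27 ≠ 0, so this unfolding has rank ≥ 2; CP rank is at least every unfolding rank, so rank(T) ≥ 2. (Flattening ranks never certify an upper bound on CP rank; for that we must actually write T with 2 rank-1 terms.)
Upper bound — finding two terms. Write S_k = T[:,:,k] for the frontal slices: S₀ = [[-6, 3], [6, -3]], S₁ = [[33, -12], [-24, 9]], S₂ = [[3, 0], [0, -1]].
If T = a₁ (x) b₁ (x) c₁ + a₂ (x) b₂ (x) c₂ then each S_k = c₁[k]·a₁b₁ᵀ + c₂[k]·a₂b₂ᵀ. S₀ and S₁ are linearly independent, so a₁b₁ᵀ and a₂b₂ᵀ must span the same plane of matrices: they are the rank-1 matrices of the form x·S₀ + y·S₁.
det(x·S₀ + y·S₁) is −9·xy + 9·y² = (-9)·(x − y)(y), vanishing at (x:y) = (1:1) and (1:0).
M₁ = S₀ + S₁ = [[27, -9], [-18, 6]] = 3·(3, -2)(3, -1)ᵀ and M₂ = S₀ = [[-6, 3], [6, -3]] = (-3)·(1, -1)(2, -1)ᵀ, so take a₁ = (3, -2), b₁ = (3, -1), a₂ = (1, -1), b₂ = (2, -1).
Each slice is an integer combination of E₁ = a₁b₁ᵀ and E₂ = a₂b₂ᵀ: S₀ = −3·E₂, S₁ = 3·E₁ + 3·E₂, S₂ = E₁ − 3·E₂; reading off coefficients, c₁ = (0, 3, 1) and c₂ = (-3, 3, -3).
Hence T = (3, -2) (x) (3, -1) (x) (0, 3, 1) + (1, -1) (x) (2, -1) (x) (-3, 3, -3), so rank(T) ≤ 2.
These bounds meet, so rank(T) = 2.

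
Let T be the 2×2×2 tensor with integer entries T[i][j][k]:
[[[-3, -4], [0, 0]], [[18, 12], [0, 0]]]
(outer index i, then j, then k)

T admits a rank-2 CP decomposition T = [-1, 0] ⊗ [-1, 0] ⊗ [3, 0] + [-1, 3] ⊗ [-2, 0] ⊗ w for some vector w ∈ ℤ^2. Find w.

Subtract the known terms from T to get the rank-1 residual R = [-1, 3] ⊗ [-2, 0] ⊗ w, so R[i,j,k] = a[i]·b[j]·w[k]. Pick indices with nonzero a[0]·b[0] = (-1)·(-2) = 2. Only the fibre through (0,0,·) is needed: R[0,0,:] = T[0,0,:] − Σₗ aₗ[0]bₗ[0]cₗ = [-3, -4] − (-1)·(-1)·[3, 0] = [-6, -4]. Then w[k] = R[0,0,k] / 2 for each k, giving w = [-6, -4] / 2 = [-3, -2].

w = [-3, -2]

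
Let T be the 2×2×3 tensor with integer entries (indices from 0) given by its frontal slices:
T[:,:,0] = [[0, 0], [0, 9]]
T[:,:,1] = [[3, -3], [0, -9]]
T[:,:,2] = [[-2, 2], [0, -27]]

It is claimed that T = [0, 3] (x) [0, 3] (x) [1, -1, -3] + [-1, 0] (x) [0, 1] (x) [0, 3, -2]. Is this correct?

No

Reconstruct entry (0,0,1) from the claimed factors: Σₗ aₗ[0]bₗ[0]cₗ[1] = (0)·(0)·(-1) + (-1)·(0)·(3) = 0, but T[0,0,1] = 3. The claim is false.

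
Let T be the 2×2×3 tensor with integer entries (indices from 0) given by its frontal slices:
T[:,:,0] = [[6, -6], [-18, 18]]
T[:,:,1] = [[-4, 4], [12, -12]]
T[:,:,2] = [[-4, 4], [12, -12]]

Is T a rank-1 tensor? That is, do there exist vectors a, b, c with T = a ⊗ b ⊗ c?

If T = a ⊗ b ⊗ c then every fibre of T is a multiple of the corresponding factor, so read the factors off the fibres through the nonzero entry T[0,0,0] = 6.
The mode-1 fibre T[:,0,0] = [6, -18] gives a = [1, -3] (primitive direction); the mode-2 fibre T[0,:,0] = [6, -6] gives b = [1, -1]; then c[k] = T[0,0,k] / (a[0]·b[0]) = [6, -4, -4] / 1 = [6, -4, -4].
Expanding [1, -3] ⊗ [1, -1] ⊗ [6, -4, -4] reproduces all 12 entries of T, so T = [1, -3] ⊗ [1, -1] ⊗ [6, -4, -4] and rank(T) ≤ 1.
Equivalently every frontal slice T[:,:,k] is c[k] times the rank-1 matrix [1, -3] ⊗ [1, -1]. So T has rank 1 (it is nonzero).

Yes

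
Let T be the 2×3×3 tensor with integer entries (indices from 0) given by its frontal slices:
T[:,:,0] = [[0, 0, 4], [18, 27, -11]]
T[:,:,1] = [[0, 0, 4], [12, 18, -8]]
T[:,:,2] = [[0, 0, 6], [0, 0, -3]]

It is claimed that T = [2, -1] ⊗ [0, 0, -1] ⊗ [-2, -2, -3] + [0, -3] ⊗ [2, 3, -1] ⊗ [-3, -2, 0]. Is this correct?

Reconstruct entrywise from the claimed factors. For example, T[1,2,2] = -3 and Σₗ aₗ[1]bₗ[2]cₗ[2] = (-1)·(-1)·(-3) + (-3)·(-1)·(0) = -3; checking all 18 entries, every one matches. The claim holds.

Yes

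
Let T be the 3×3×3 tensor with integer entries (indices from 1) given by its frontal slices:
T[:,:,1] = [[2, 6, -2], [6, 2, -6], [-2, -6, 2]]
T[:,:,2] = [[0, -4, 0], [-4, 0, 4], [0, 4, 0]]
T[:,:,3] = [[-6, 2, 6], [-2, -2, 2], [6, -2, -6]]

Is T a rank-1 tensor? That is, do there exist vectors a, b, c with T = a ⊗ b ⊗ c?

No

The mode-3 unfolding of T (rows indexed by k, columns by (i,j) = (1,1), (1,2), (1,3), (2,1), (2,2), (2,3), (3,1), (3,2), (3,3)) is [[2, 6, -2, 6, 2, -6, -2, -6, 2], [0, -4, 0, -4, 0, 4, 0, 4, 0], [-6, 2, 6, -2, -2, 2, 6, -2, -6]].
There the 3×3 minor on rows k ∈ {1, 2, 3}, columns (i,j) ∈ {(1,1), (1,2), (2,1)} is det [[2, 6, 6], [0, -4, -4], [-6, 2, -2]] = 32 ≠ 0, so this unfolding has rank ≥ 3; CP rank is at least every unfolding rank, so rank(T) ≥ 3.
In particular rank(T) ≥ 3 > 1, so T is not rank-1.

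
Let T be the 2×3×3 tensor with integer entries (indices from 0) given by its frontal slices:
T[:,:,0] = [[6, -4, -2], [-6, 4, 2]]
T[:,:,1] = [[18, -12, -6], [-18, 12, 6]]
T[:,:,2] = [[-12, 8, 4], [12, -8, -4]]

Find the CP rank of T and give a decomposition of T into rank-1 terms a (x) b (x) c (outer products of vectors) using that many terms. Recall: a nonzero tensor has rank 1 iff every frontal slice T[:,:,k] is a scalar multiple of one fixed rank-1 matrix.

rank(T) = 1

Lower bound: T ≠ 0 (e.g. T[0,0,0] = 6), so rank(T) ≥ 1.
Upper bound: if T = a (x) b (x) c then every fibre of T is a multiple of the corresponding factor, so read the factors off the fibres through the nonzero entry T[0,0,0] = 6.
The mode-1 fibre T[:,0,0] = [6, -6] gives a = [1, -1] (primitive direction); the mode-2 fibre T[0,:,0] = [6, -4, -2] gives b = [3, -2, -1]; then c[k] = T[0,0,k] / (a[0]·b[0]) = [6, 18, -12] / 3 = [2, 6, -4].
Expanding [1, -1] (x) [3, -2, -1] (x) [2, 6, -4] reproduces all 18 entries of T, so T = [1, -1] (x) [3, -2, -1] (x) [2, 6, -4] and rank(T) ≤ 1.
These bounds meet, so rank(T) = 1.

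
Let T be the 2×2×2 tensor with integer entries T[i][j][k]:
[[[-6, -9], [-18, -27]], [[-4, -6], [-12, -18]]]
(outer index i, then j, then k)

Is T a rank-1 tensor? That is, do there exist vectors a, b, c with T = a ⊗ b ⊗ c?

The mode-1 fibre T[:,0,0] = [-6, -4] gives a = [3, 2] (primitive direction); the mode-2 fibre T[0,:,0] = [-6, -18] gives b = [1, 3]; then c[k] = T[0,0,k] / (a[0]·b[0]) = [-6, -9] / 3 = [-2, -3].
Expanding [3, 2] ⊗ [1, 3] ⊗ [-2, -3] reproduces all 8 entries of T, so T = [3, 2] ⊗ [1, 3] ⊗ [-2, -3] and rank(T) ≤ 1.
Equivalently every frontal slice T[:,:,k] is c[k] times the rank-1 matrix [3, 2] ⊗ [1, 3]. So T has rank 1 (it is nonzero).

Yes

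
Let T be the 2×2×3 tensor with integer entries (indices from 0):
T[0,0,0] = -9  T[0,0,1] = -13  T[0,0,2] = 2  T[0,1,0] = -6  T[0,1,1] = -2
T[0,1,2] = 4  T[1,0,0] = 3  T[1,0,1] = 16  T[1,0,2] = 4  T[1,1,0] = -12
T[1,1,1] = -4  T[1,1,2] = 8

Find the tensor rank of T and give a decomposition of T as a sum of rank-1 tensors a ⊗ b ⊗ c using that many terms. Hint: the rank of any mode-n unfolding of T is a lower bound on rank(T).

rank(T) = 2

Lower bound: the mode-2 unfolding of T (rows indexed by j, columns by (i,k) = (0,0), (0,1), (0,2), (1,0), (1,1), (1,2)) is [[-9, -13, 2, 3, 16, 4], [-6, -2, 4, -12, -4, 8]].
There the 2×2 minor on rows j ∈ {0, 1}, columns (i,k) ∈ {(0,0), (0,1)} is det [[-9, -13], [-6, -2]] = -60 ≠ 0, so this unfolding has rank ≥ 2; CP rank is at least every unfolding rank, so rank(T) ≥ 2. (This is only a lower bound: in general the CP rank may exceed every unfolding rank, so we still need to exhibit 2 rank-1 terms summing to T.)
Upper bound — finding two terms. Write S_k = T[:,:,k] for the frontal slices: S₀ = [[-9, -6], [3, -12]], S₁ = [[-13, -2], [16, -4]], S₂ = [[2, 4], [4, 8]].
If T = a₁ ⊗ b₁ ⊗ c₁ + a₂ ⊗ b₂ ⊗ c₂ then each S_k = c₁[k]·a₁b₁ᵀ + c₂[k]·a₂b₂ᵀ. S₀ and S₁ are linearly independent, so a₁b₁ᵀ and a₂b₂ᵀ must span the same plane of matrices: they are the rank-1 matrices of the form x·S₀ + y·S₁.
det(x·S₀ + y·S₁) is 126·x² + 294·xy + 84·y² = 42·(x + 2·y)(3·x + y), vanishing at (x:y) = (2:-1) and (1:-3).
M₁ = 2·S₀ − S₁ = [[-5, -10], [-10, -20]] = (-5)·(1, 2)(1, 2)ᵀ and M₂ = S₀ − 3·S₁ = [[30, 0], [-45, 0]] = 15·(2, -3)(1, 0)ᵀ, so take a₁ = (1, 2), b₁ = (1, 2), a₂ = (2, -3), b₂ = (1, 0).
Each slice is an integer combination of E₁ = a₁b₁ᵀ and E₂ = a₂b₂ᵀ: S₀ = −3·E₁ − 3·E₂, S₁ = −E₁ − 6·E₂, S₂ = 2·E₁; reading off coefficients, c₁ = (-3, -1, 2) and c₂ = (-3, -6, 0).
Hence T = (1, 2) ⊗ (1, 2) ⊗ (-3, -1, 2) + (2, -3) ⊗ (1, 0) ⊗ (-3, -6, 0), so rank(T) ≤ 2.
These bounds meet, so rank(T) = 2.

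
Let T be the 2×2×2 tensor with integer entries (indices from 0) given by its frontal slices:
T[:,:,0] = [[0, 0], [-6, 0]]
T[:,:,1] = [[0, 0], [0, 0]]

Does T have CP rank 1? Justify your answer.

Yes

If T = a ⊗ b ⊗ c then every fibre of T is a multiple of the corresponding factor, so read the factors off the fibres through the nonzero entry T[1,0,0] = -6.
The mode-1 fibre T[:,0,0] = [0, -6] gives a = [0, 1] (primitive direction); the mode-2 fibre T[1,:,0] = [-6, 0] gives b = [1, 0]; then c[k] = T[1,0,k] / (a[1]·b[0]) = [-6, 0] / 1 = [-6, 0].
Expanding [0, 1] ⊗ [1, 0] ⊗ [-6, 0] reproduces all 8 entries of T, so T = [0, 1] ⊗ [1, 0] ⊗ [-6, 0] and rank(T) ≤ 1.
Equivalently every frontal slice T[:,:,k] is c[k] times the rank-1 matrix [0, 1] ⊗ [1, 0]. So T has rank 1 (it is nonzero).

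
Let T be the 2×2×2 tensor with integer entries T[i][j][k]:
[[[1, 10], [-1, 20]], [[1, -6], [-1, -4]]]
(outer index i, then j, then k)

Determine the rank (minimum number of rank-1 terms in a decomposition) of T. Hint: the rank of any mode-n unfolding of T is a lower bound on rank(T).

Lower bound: in the mode-3 unfolding of T (rows indexed by k, columns by (i,j)) the 2×2 minor on rows k ∈ {0, 1}, columns (i,j) ∈ {(0,0), (0,1)} is det [[1, -1], [10, 20]] = 30 ≠ 0, so that unfolding has rank ≥ 2 and hence rank(T) ≥ 2 (CP rank is at least every unfolding rank, though it can be larger).
Upper bound: with S_k = T[:,:,k], the two rank-1 terms a₁b₁ᵀ, a₂b₂ᵀ are the rank-1 members of the pencil x·S₀ + y·S₁.
det(x·S₀ + y·S₁) is −40·xy + 80·y² = (-40)·(x − 2·y)(y), vanishing at (x:y) = (2:1) and (1:0).
M₁ = 2·S₀ + S₁ = [[12, 18], [-4, -6]] = 2·[3, -1][2, 3]ᵀ and M₂ = S₀ = [[1, -1], [1, -1]] = [1, 1][1, -1]ᵀ, so take a₁ = [3, -1], b₁ = [2, 3], a₂ = [1, 1], b₂ = [1, -1].
Each slice is an integer combination of E₁ = a₁b₁ᵀ and E₂ = a₂b₂ᵀ: S₀ = E₂, S₁ = 2·E₁ − 2·E₂; reading off coefficients, c₁ = [0, 2] and c₂ = [1, -2].
Hence T = [3, -1] ⊗ [2, 3] ⊗ [0, 2] + [1, 1] ⊗ [1, -1] ⊗ [1, -2], so rank(T) ≤ 2.
These bounds meet, so rank(T) = 2.

2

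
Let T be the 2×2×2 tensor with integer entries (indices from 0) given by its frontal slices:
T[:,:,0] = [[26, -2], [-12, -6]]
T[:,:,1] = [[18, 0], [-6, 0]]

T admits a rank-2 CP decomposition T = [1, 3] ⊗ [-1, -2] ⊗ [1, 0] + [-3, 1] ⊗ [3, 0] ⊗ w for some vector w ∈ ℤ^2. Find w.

w = [-3, -2]

Subtract the known terms from T to get the rank-1 residual R = [-3, 1] ⊗ [3, 0] ⊗ w, so R[i,j,k] = a[i]·b[j]·w[k]. Pick indices with nonzero a[0]·b[0] = (-3)·(3) = -9. Only the fibre through (0,0,·) is needed: R[0,0,:] = T[0,0,:] − Σₗ aₗ[0]bₗ[0]cₗ = [26, 18] − (1)·(-1)·[1, 0] = [27, 18]. Then w[k] = R[0,0,k] / -9 for each k, giving w = [27, 18] / -9 = [-3, -2].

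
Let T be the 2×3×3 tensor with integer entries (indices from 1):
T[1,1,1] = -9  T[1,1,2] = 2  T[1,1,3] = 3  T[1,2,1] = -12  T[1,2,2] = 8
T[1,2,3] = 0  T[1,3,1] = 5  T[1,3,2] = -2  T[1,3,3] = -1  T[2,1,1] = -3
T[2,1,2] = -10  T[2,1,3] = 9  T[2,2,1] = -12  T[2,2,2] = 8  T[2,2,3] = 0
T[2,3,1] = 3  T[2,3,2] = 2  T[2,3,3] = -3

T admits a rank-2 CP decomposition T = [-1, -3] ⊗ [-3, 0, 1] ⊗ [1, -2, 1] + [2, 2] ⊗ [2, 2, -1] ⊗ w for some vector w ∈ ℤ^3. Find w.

Subtract the known terms from T to get the rank-1 residual R = [2, 2] ⊗ [2, 2, -1] ⊗ w, so R[i,j,k] = a[i]·b[j]·w[k]. Pick indices with nonzero a[1]·b[1] = (2)·(2) = 4. Only the fibre through (1,1,·) is needed: R[1,1,:] = T[1,1,:] − Σₗ aₗ[1]bₗ[1]cₗ = [-9, 2, 3] − (-1)·(-3)·[1, -2, 1] = [-12, 8, 0]. Then w[k] = R[1,1,k] / 4 for each k, giving w = [-12, 8, 0] / 4 = [-3, 2, 0].

w = [-3, 2, 0]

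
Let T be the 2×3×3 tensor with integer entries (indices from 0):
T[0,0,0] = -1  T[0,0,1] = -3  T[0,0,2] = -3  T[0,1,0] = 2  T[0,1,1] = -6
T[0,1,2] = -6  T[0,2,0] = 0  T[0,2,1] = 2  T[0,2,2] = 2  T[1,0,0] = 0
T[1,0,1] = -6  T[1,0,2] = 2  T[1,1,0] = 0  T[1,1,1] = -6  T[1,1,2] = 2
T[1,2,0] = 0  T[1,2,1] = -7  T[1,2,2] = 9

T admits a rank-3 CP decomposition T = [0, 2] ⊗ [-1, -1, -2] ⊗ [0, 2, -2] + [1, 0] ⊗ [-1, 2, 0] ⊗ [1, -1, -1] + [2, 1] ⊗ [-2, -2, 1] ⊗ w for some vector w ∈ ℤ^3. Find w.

Subtract the known terms from T to get the rank-1 residual R = [2, 1] ⊗ [-2, -2, 1] ⊗ w, so R[i,j,k] = a[i]·b[j]·w[k]. Pick indices with nonzero a[0]·b[0] = (2)·(-2) = -4. Only the fibre through (0,0,·) is needed: R[0,0,:] = T[0,0,:] − Σₗ aₗ[0]bₗ[0]cₗ = [-1, -3, -3] − (0)·(-1)·[0, 2, -2] − (1)·(-1)·[1, -1, -1] = [0, -4, -4]. Then w[k] = R[0,0,k] / -4 for each k, giving w = [0, -4, -4] / -4 = [0, 1, 1].

w = [0, 1, 1]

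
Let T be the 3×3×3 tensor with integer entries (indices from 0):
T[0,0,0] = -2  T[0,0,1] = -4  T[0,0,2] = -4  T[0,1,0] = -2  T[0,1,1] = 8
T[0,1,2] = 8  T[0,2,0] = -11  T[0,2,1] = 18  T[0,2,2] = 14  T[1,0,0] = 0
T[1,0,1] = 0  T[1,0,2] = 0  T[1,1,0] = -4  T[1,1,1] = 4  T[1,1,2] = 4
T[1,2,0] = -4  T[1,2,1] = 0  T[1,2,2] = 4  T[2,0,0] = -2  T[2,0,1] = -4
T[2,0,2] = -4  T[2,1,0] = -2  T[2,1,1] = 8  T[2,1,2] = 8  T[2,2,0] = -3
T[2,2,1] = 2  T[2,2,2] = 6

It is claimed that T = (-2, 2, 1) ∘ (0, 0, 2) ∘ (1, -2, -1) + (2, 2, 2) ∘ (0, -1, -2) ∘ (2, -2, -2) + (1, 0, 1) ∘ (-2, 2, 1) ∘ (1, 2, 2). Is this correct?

No

Reconstruct entry (2,2,0) from the claimed factors: Σₗ aₗ[2]bₗ[2]cₗ[0] = (1)·(2)·(1) + (2)·(-2)·(2) + (1)·(1)·(1) = -5, but T[2,2,0] = -3. The claim is false.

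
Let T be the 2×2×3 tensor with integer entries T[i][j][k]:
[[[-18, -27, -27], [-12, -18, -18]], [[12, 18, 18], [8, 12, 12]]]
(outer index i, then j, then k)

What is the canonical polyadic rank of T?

1

Lower bound: T ≠ 0 (e.g. T[0,0,0] = -18), so rank(T) ≥ 1.
Upper bound: if T = a ∘ b ∘ c then every fibre of T is a multiple of the corresponding factor, so read the factors off the fibres through the nonzero entry T[0,0,0] = -18.
The mode-1 fibre T[:,0,0] = [-18, 12] gives a = [3, -2] (primitive direction); the mode-2 fibre T[0,:,0] = [-18, -12] gives b = [3, 2]; then c[k] = T[0,0,k] / (a[0]·b[0]) = [-18, -27, -27] / 9 = [-2, -3, -3].
Expanding [3, -2] ∘ [3, 2] ∘ [-2, -3, -3] reproduces all 12 entries of T, so T = [3, -2] ∘ [3, 2] ∘ [-2, -3, -3] and rank(T) ≤ 1.
These bounds meet, so rank(T) = 1.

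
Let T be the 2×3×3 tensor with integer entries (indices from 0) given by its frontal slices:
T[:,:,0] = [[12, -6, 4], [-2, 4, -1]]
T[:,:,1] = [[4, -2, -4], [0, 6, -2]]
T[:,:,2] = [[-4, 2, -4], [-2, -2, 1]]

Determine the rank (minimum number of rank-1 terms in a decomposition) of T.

Lower bound: the mode-3 unfolding of T (rows indexed by k, columns by (i,j) = (0,0), (0,1), (0,2), (1,0), (1,1), (1,2)) is [[12, -6, 4, -2, 4, -1], [4, -2, -4, 0, 6, -2], [-4, 2, -4, -2, -2, 1]].
There the 3×3 minor on rows k ∈ {0, 1, 2}, columns (i,j) ∈ {(0,0), (0,2), (1,0)} is det [[12, 4, -2], [4, -4, 0], [-4, -4, -2]] = 192 ≠ 0, so this unfolding has rank ≥ 3; CP rank is at least every unfolding rank, so rank(T) ≥ 3. (Unfolding ranks only ever bound the CP rank from below — rank(T) can be strictly larger than all of them — so the matching upper bound has to come from an explicit 3-term decomposition.)
Upper bound: T is a sum of 3 rank-1 terms, T = [0, 1] ⊗ [2, 2, -1] ⊗ [1, 2, -1] + [1, 0] ⊗ [2, -1, 2] ⊗ [2, -2, -2] + [2, -1] ⊗ [2, -1, 0] ⊗ [2, 2, 0] (one valid choice — decompositions are not unique — normalised so each a, b is primitive with positive first nonzero entry; check it by expanding all entries), so rank(T) ≤ 3.
These bounds meet, so rank(T) = 3.

3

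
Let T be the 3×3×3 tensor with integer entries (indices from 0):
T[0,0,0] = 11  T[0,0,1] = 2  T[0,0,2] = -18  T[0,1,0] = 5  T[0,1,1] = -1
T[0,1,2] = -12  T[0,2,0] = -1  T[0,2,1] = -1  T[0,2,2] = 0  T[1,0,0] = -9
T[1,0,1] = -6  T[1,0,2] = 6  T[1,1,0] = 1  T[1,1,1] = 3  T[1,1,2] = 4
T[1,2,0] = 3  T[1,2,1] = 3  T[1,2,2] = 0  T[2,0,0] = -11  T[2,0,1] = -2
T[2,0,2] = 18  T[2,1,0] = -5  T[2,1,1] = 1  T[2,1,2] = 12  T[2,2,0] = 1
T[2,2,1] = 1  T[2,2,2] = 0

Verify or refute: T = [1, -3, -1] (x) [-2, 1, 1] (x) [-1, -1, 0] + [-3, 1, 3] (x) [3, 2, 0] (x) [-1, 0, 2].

Reconstruct entrywise from the claimed factors. For example, T[2,1,1] = 1 and Σₗ aₗ[2]bₗ[1]cₗ[1] = (-1)·(1)·(-1) + (3)·(2)·(0) = 1; checking all 27 entries, every one matches. The claim holds.

Yes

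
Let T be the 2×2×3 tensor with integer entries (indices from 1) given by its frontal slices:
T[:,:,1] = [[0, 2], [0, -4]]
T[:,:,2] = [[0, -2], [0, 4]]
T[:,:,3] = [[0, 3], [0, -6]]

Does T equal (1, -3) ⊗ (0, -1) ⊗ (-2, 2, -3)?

Reconstruct entry (2,2,1) from the claimed factors: Σₗ aₗ[2]bₗ[2]cₗ[1] = (-3)·(-1)·(-2) = -6, but T[2,2,1] = -4. The claim is false.

No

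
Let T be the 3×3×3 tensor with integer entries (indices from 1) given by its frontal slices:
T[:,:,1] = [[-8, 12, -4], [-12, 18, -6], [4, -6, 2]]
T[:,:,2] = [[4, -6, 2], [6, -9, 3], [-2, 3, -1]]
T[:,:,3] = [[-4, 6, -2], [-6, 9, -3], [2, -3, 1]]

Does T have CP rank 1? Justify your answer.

Yes

If T = a ⊗ b ⊗ c then every fibre of T is a multiple of the corresponding factor, so read the factors off the fibres through the nonzero entry T[1,1,1] = -8.
The mode-1 fibre T[:,1,1] = [-8, -12, 4] gives a = [2, 3, -1] (primitive direction); the mode-2 fibre T[1,:,1] = [-8, 12, -4] gives b = [2, -3, 1]; then c[k] = T[1,1,k] / (a[1]·b[1]) = [-8, 4, -4] / 4 = [-2, 1, -1].
Expanding [2, 3, -1] ⊗ [2, -3, 1] ⊗ [-2, 1, -1] reproduces all 27 entries of T, so T = [2, 3, -1] ⊗ [2, -3, 1] ⊗ [-2, 1, -1] and rank(T) ≤ 1.
Equivalently every frontal slice T[:,:,k] is c[k] times the rank-1 matrix [2, 3, -1] ⊗ [2, -3, 1]. So T has rank 1 (it is nonzero).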